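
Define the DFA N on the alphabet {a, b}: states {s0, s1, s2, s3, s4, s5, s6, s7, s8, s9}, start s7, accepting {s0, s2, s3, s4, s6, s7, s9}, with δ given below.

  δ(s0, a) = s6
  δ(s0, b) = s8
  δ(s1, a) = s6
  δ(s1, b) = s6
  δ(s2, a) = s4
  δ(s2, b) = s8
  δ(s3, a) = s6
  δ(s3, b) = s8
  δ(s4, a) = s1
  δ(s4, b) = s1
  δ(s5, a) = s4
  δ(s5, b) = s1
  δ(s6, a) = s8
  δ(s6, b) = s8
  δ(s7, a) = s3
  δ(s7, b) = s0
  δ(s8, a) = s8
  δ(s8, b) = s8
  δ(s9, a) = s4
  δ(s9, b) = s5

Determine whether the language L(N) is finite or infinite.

finite

The useful states (reachable from s7 and able to reach an accepting state) are {s0, s3, s6, s7}.
Restricted to these states the transition graph has no cycle, so every accepting path has bounded length and L is finite.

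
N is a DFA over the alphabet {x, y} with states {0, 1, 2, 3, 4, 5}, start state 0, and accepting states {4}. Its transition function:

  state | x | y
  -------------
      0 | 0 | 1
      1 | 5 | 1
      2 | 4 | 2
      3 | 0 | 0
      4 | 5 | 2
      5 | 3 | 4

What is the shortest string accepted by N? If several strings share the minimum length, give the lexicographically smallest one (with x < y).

yxy

A breadth-first search from 0 reaches an accepting state first via the path 0 → 1 → 5 → 4 on input yxy.
No string of length < 3 is accepted (BFS exhausts all shorter strings without reaching an accepting state), and yxy is the lexicographically least accepting string of length 3.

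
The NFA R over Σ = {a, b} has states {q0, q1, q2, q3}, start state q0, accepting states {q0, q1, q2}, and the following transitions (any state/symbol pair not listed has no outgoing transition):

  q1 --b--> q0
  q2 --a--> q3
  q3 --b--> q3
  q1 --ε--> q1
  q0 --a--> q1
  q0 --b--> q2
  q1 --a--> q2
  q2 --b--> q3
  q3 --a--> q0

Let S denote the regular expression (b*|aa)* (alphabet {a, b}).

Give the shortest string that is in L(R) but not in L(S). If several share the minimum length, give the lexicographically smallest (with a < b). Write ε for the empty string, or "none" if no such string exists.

The string a is accepted by R but not by S.
No shorter string lies in the difference, and a is the lexicographically first length-1 string in L(R) \ L(S).

a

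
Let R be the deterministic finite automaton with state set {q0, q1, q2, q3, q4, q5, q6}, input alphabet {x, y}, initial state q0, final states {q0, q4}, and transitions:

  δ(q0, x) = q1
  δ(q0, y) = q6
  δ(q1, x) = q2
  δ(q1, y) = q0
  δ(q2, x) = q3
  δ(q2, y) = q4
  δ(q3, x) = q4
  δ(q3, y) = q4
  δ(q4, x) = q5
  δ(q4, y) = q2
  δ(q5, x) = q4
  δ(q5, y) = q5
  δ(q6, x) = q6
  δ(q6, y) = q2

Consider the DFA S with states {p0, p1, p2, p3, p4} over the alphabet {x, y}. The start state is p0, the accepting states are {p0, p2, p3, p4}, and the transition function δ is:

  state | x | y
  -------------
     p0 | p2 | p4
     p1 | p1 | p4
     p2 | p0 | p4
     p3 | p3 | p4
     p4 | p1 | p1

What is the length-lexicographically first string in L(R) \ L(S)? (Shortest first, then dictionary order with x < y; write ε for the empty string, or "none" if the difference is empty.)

yxyy

The string yxyy is accepted by R but not by S.
No shorter string lies in the difference, and yxyy is the lexicographically first length-4 string in L(R) \ L(S).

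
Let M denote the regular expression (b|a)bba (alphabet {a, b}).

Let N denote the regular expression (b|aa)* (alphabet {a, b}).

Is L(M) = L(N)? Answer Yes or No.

No

The string abba is accepted by M but rejected by N.
So L(M) ≠ L(N).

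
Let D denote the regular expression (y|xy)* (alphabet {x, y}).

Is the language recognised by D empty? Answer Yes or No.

The empty string ε matches the expression, so it belongs to L(D).
Since L(D) contains at least one string, it is not empty.

No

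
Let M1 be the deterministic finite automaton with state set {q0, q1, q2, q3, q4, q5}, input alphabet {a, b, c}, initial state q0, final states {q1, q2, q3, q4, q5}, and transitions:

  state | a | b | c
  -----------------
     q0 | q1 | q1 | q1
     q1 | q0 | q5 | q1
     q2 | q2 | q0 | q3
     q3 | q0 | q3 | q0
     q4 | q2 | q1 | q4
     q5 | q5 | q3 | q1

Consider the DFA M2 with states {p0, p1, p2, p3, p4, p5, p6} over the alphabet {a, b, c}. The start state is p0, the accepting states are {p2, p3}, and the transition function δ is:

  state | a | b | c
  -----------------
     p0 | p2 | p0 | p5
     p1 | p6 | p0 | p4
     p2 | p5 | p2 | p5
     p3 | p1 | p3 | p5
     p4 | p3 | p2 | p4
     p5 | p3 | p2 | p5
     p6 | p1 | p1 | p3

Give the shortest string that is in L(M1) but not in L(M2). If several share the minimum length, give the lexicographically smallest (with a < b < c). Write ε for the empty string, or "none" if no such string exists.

The string b is accepted by M1 but not by M2.
No shorter string lies in the difference, and b is the lexicographically first length-1 string in L(M1) \ L(M2).

b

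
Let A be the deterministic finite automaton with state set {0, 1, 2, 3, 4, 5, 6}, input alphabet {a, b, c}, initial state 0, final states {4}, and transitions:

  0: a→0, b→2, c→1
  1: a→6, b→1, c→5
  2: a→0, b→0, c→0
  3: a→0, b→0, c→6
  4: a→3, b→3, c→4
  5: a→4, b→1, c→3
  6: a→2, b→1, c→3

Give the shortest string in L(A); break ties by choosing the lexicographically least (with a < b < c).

A breadth-first search from 0 reaches an accepting state first via the path 0 → 1 → 5 → 4 on input cca.
No string of length < 3 is accepted (BFS exhausts all shorter strings without reaching an accepting state), and cca is the lexicographically least accepting string of length 3.

cca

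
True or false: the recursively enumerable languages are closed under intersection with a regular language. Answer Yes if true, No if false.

Yes

First check the input against a DFA for the regular language; if it passes, run the recogniser for L and accept when it does.
So the recursively enumerable languages are closed under intersection with a regular language.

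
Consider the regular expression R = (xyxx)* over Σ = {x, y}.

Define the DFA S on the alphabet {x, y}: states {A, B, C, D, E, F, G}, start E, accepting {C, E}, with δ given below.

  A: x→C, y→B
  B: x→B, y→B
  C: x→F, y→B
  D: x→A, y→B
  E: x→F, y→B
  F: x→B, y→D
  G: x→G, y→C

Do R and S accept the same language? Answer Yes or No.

Converting the expression R to a DFA (subset construction, then merging equivalent states) gives the minimal DFA with states {r0, r1, r2, r3, r4}, start state r0, accepting states {r0} and transitions r0: x→r1, y→r2; r1: x→r2, y→r3; r2: x→r2, y→r2; r3: x→r4, y→r2; r4: x→r0, y→r2.
Exploring the product automaton R × S from the start pair (r0, E), following both machines on each input symbol, reaches 6 state pairs: (r0, E), (r1, F), (r2, B), (r3, D), (r4, A), (r0, C).
R accepts in {r0} and S accepts in {C, E}. In every reachable pair the two components are either both accepting — (r0, E), (r0, C) — or both non-accepting, so no string is accepted by exactly one of the machines: L(R) \ L(S) and L(S) \ L(R) are both empty.
Hence every string is accepted by R iff it is accepted by S, and the two languages coincide.

Yes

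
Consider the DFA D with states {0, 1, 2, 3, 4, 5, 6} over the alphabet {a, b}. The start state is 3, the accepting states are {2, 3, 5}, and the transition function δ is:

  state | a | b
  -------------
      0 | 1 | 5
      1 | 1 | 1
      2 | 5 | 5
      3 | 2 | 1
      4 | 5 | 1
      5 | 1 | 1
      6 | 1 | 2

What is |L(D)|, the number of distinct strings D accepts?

4

The useful subgraph on states {2, 3, 5} is acyclic, so L(D) is finite; the longest accepting path visits 3 useful states, giving maximum string length 2.
Counting accepting paths from 3 by length: 1 of length 0, 1 of length 1, 2 of length 2. Total 4.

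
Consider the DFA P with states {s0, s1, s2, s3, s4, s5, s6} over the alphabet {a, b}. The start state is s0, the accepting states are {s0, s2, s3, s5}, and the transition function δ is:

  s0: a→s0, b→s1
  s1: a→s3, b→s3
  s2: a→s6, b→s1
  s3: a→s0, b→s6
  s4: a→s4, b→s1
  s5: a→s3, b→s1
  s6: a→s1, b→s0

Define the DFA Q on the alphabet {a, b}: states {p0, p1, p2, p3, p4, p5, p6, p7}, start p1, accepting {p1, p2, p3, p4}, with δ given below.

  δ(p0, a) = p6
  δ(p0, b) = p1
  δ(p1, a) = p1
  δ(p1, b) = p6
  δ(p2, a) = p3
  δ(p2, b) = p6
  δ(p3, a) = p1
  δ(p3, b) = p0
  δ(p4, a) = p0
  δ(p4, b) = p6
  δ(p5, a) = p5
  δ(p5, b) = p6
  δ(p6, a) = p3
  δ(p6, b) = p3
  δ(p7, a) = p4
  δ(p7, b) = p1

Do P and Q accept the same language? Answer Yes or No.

Yes

Exploring the product automaton P × Q from the start pair (s0, p1), following both machines on each input symbol, reaches 4 state pairs: (s0, p1), (s1, p6), (s3, p3), (s6, p0).
P accepts in {s0, s2, s3, s5} and Q accepts in {p1, p2, p3, p4}. In every reachable pair the two components are either both accepting — (s0, p1), (s3, p3) — or both non-accepting, so no string is accepted by exactly one of the machines: L(P) \ L(Q) and L(Q) \ L(P) are both empty.
Hence every string is accepted by P iff it is accepted by Q, and the two languages coincide.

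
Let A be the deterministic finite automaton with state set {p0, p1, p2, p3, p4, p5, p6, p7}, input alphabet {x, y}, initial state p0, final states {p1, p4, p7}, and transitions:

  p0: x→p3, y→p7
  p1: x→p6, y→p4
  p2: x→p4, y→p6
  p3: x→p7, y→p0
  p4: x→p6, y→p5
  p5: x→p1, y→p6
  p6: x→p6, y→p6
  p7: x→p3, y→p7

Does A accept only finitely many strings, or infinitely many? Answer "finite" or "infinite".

infinite

State p0 is reachable from the start and can reach an accepting state, and it lies on the cycle p0 → p3 → p0.
Traversing that cycle any number of times yields accepted strings of unbounded length, so the language is infinite.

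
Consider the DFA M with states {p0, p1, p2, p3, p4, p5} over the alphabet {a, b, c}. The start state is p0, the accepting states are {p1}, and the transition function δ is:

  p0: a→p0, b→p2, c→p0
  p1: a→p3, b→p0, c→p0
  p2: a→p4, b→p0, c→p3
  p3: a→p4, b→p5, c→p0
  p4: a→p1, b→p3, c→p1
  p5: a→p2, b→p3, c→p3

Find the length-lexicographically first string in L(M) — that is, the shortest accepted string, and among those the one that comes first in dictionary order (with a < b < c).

baa

A breadth-first search from p0 reaches an accepting state first via the path p0 → p2 → p4 → p1 on input baa.
No string of length < 3 is accepted (BFS exhausts all shorter strings without reaching an accepting state), and baa is the lexicographically least accepting string of length 3.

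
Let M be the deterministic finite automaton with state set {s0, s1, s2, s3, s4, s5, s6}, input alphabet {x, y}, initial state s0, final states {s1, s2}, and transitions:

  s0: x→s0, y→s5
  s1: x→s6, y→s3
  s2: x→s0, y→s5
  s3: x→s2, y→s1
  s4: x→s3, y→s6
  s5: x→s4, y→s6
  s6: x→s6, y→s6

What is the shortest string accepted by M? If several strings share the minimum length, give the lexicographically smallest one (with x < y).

yxxx

A breadth-first search from s0 reaches an accepting state first via the path s0 → s5 → s4 → s3 → s2 on input yxxx.
No string of length < 4 is accepted (BFS exhausts all shorter strings without reaching an accepting state), and yxxx is the lexicographically least accepting string of length 4.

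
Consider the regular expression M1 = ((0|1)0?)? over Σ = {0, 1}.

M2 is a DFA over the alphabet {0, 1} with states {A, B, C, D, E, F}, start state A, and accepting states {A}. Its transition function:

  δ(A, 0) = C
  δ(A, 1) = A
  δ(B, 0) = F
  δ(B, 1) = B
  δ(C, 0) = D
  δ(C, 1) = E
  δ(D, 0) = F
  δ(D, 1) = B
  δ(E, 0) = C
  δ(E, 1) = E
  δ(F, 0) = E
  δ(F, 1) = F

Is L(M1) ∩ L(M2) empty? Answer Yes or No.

The empty string ε is accepted by both M1 and M2.
Hence L(M1) ∩ L(M2) ≠ ∅.

No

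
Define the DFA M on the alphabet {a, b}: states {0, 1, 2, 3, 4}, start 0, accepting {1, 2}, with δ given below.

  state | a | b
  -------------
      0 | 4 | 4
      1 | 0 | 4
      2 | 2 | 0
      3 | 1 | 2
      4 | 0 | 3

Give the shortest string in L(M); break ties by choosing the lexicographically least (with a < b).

aba

A breadth-first search from 0 reaches an accepting state first via the path 0 → 4 → 3 → 1 on input aba.
No string of length < 3 is accepted (BFS exhausts all shorter strings without reaching an accepting state), and aba is the lexicographically least accepting string of length 3.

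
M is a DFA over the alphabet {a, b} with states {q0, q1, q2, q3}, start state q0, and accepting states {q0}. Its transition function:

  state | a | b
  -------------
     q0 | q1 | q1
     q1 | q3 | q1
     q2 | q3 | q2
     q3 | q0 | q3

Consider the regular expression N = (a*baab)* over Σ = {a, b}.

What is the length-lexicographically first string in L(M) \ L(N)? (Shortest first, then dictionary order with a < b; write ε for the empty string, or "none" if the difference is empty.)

The string aaa is accepted by M but not by N.
No shorter string lies in the difference, and aaa is the lexicographically first length-3 string in L(M) \ L(N).

aaa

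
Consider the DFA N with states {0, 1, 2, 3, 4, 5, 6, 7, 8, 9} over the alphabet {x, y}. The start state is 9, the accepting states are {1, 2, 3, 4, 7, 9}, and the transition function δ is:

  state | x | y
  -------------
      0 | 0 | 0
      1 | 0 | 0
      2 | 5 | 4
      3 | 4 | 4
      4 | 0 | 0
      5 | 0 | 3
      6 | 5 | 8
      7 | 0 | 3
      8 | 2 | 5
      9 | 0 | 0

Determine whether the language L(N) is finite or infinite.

The useful states (reachable from 9 and able to reach an accepting state) are {9}.
Restricted to these states the transition graph has no cycle, so every accepting path has bounded length and L is finite.

finite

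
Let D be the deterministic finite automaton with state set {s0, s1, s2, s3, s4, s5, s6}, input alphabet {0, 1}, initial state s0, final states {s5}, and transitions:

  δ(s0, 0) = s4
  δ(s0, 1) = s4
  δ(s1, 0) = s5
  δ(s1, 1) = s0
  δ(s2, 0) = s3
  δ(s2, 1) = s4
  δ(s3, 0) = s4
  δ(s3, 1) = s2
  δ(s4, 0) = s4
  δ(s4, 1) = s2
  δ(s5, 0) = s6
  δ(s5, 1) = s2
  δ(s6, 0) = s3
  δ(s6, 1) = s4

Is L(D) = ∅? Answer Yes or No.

Yes

The states reachable from the start state are {s0, s2, s3, s4}.
None of the accepting states {s5} is reachable, so no string is accepted and L(D) = ∅.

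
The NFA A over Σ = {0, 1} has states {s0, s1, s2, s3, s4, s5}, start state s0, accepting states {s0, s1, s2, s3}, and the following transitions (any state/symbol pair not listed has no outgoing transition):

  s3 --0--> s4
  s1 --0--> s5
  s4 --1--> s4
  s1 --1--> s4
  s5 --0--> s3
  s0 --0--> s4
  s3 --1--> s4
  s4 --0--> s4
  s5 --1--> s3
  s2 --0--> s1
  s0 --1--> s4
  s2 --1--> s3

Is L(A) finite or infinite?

The useful states (reachable from s0 and able to reach an accepting state) are {s0}.
Restricted to these states the transition graph has no cycle, so every accepting path has bounded length and L is finite.

finite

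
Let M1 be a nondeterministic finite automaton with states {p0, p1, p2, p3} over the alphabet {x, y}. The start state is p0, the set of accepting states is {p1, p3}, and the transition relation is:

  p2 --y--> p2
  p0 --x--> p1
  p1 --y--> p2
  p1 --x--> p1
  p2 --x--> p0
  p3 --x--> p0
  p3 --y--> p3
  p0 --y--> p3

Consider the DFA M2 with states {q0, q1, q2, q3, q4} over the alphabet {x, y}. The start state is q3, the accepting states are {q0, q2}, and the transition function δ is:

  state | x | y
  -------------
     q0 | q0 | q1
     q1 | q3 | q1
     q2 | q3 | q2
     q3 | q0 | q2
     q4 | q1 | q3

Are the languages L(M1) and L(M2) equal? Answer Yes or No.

Yes

Exploring the product automaton M1 × M2 from the start pair (p0, q3), following both machines on each input symbol, reaches 4 state pairs: (p0, q3), (p1, q0), (p3, q2), (p2, q1).
M1 accepts in {p1, p3} and M2 accepts in {q0, q2}. In every reachable pair the two components are either both accepting — (p1, q0), (p3, q2) — or both non-accepting, so no string is accepted by exactly one of the machines: L(M1) \ L(M2) and L(M2) \ L(M1) are both empty.
Hence every string is accepted by M1 iff it is accepted by M2, and the two languages coincide.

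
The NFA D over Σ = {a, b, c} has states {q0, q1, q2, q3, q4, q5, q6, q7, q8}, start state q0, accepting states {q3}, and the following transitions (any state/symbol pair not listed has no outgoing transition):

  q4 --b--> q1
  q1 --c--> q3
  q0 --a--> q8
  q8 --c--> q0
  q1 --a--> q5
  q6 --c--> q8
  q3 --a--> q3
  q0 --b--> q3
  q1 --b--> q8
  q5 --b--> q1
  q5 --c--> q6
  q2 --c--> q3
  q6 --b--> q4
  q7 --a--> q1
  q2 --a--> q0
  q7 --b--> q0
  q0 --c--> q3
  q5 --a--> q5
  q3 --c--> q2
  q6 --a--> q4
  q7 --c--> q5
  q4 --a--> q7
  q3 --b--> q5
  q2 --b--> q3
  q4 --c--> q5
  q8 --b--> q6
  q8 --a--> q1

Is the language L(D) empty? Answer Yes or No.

No

The string b is accepted: the run q0 → q3 ends in the accepting state q3.
Since at least one string is accepted, L(D) is not empty.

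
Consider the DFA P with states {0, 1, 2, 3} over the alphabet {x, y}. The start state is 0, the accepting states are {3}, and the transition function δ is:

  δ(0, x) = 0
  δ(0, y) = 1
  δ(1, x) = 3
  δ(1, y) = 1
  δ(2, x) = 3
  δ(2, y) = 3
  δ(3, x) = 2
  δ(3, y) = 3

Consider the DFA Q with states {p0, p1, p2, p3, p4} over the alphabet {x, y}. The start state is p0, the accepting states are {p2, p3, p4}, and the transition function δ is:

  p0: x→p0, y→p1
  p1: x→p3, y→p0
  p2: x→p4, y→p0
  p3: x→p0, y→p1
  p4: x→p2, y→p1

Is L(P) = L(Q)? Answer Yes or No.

No

The string yxy is accepted by P but rejected by Q.
So L(P) ≠ L(Q).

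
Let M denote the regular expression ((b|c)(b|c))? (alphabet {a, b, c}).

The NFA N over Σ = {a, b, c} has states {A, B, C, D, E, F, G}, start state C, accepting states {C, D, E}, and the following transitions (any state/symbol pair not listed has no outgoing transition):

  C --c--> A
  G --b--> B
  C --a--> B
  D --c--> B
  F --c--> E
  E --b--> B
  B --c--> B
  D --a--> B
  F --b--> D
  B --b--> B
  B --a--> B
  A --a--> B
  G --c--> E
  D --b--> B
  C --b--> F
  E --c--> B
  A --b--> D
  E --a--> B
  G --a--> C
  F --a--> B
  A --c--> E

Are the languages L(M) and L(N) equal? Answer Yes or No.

Yes

Converting the expression M to a DFA (subset construction, then merging equivalent states) gives the minimal DFA with states {m0, m1, m2, m3}, start state m0, accepting states {m0, m3} and transitions m0: a→m1, b→m2, c→m2; m1: a→m1, b→m1, c→m1; m2: a→m1, b→m3, c→m3; m3: a→m1, b→m1, c→m1.
Exploring the product automaton M × N from the start pair (m0, C), following both machines on each input symbol, reaches 6 state pairs: (m0, C), (m1, B), (m2, F), (m2, A), (m3, D), (m3, E).
M accepts in {m0, m3} and N accepts in {C, D, E}. In every reachable pair the two components are either both accepting — (m0, C), (m3, D), (m3, E) — or both non-accepting, so no string is accepted by exactly one of the machines: L(M) \ L(N) and L(N) \ L(M) are both empty.
Hence every string is accepted by M iff it is accepted by N, and the two languages coincide.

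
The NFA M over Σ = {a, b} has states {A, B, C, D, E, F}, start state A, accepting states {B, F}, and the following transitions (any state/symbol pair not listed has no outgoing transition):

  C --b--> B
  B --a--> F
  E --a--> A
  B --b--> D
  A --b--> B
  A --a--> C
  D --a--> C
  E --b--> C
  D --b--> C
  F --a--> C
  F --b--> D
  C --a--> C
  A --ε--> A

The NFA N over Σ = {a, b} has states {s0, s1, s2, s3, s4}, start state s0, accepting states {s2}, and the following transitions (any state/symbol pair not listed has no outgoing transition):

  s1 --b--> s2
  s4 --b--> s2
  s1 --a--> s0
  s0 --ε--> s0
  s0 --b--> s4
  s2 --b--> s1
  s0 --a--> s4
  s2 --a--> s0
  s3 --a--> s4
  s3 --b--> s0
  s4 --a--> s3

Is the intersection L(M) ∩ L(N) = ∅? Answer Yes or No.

The string ab is accepted by both M and N.
Hence L(M) ∩ L(N) ≠ ∅.

No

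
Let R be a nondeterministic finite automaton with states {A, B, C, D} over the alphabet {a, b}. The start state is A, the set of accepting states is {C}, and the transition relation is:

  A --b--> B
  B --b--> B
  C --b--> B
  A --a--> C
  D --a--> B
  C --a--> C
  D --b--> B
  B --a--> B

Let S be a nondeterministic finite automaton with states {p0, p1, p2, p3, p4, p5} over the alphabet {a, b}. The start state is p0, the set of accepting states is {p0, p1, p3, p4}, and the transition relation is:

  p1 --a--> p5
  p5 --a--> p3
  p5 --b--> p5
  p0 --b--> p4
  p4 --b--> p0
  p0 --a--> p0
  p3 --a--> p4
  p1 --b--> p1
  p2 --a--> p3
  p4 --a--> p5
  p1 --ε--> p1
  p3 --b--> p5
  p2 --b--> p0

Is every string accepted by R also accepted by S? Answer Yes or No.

Exploring the product automaton R × S from the start pair (A, p0), following both machines on each input symbol, reaches 6 state pairs: (A, p0), (C, p0), (B, p4), (B, p5), (B, p0), (B, p3).
R accepts in {C} and S accepts in {p0, p1, p3, p4}. The reachable pairs whose R-component is accepting are (C, p0); in each of them the S-component is accepting too, so the product for L(R) \ L(S) (R-component accepting, S-component rejecting) has no reachable accepting pair and the difference is empty.
Hence every string in L(R) is also in L(S).

Yes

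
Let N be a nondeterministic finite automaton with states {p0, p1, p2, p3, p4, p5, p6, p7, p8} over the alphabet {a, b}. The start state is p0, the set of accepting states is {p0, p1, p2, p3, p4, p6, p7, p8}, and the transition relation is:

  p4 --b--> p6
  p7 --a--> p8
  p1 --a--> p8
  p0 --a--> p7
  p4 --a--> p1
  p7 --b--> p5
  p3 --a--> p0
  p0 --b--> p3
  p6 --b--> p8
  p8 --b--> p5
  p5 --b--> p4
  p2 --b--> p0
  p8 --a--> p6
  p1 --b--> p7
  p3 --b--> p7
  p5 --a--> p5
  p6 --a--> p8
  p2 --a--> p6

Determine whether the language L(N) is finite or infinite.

infinite

State p0 is reachable from the start and can reach an accepting state, and it lies on the cycle p0 → p3 → p0.
Traversing that cycle any number of times yields accepted strings of unbounded length, so the language is infinite.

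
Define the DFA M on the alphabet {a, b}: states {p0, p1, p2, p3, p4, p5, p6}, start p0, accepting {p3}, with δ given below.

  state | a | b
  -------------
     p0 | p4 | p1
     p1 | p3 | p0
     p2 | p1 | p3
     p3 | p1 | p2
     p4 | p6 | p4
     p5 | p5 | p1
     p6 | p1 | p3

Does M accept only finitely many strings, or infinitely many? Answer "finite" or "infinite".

State p0 is reachable from the start and can reach an accepting state, and it lies on the cycle p0 → p1 → p0.
Traversing that cycle any number of times yields accepted strings of unbounded length, so the language is infinite.

infinite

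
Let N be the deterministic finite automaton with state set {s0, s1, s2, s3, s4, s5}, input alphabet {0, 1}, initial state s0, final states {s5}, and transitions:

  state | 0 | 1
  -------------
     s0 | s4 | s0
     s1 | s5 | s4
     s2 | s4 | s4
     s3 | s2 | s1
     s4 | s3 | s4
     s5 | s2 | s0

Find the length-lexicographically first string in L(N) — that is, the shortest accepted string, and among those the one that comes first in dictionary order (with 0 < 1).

0010

A breadth-first search from s0 reaches an accepting state first via the path s0 → s4 → s3 → s1 → s5 on input 0010.
No string of length < 4 is accepted (BFS exhausts all shorter strings without reaching an accepting state), and 0010 is the lexicographically least accepting string of length 4.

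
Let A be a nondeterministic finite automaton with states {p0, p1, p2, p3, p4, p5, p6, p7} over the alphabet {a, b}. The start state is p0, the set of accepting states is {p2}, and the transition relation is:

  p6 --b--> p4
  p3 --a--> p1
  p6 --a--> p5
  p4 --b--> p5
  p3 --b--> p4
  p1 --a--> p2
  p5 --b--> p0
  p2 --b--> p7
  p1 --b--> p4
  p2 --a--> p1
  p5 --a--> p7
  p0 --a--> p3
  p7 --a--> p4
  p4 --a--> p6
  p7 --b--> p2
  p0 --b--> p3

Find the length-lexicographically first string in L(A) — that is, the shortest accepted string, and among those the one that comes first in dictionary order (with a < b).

aaa

A breadth-first search from p0 reaches an accepting state first via the path p0 → p3 → p1 → p2 on input aaa.
No string of length < 3 is accepted (BFS exhausts all shorter strings without reaching an accepting state), and aaa is the lexicographically least accepting string of length 3.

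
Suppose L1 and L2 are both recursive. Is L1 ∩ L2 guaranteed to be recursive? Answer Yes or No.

Run both deciders on the input and accept iff both accept; the combined machine always halts.
So the recursive languages are closed under intersection.

Yes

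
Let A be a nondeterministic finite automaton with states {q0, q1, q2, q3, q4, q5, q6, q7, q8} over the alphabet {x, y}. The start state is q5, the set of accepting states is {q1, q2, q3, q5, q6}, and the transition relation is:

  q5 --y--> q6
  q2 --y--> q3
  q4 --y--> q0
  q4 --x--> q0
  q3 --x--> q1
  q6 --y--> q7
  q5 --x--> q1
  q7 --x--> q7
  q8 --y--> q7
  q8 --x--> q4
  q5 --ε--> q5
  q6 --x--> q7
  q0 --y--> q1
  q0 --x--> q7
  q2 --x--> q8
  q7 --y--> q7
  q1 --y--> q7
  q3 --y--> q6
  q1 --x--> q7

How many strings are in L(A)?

3

The useful subgraph on states {q1, q5, q6} is acyclic, so L(A) is finite; the longest accepting path visits 2 useful states, giving maximum string length 1.
Counting accepting paths from q5 by length: 1 of length 0, 2 of length 1. Total 3.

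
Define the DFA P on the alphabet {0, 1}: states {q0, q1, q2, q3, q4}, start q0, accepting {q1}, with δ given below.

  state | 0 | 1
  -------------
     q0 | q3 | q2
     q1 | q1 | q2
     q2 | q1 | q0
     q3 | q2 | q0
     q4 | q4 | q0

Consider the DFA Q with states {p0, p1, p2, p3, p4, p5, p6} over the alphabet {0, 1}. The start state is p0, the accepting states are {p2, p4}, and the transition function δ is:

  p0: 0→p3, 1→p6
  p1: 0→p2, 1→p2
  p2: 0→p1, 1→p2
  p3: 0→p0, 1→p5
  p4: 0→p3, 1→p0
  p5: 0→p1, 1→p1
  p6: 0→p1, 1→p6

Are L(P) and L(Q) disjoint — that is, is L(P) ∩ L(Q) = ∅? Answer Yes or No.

No

The string 100 is accepted by both P and Q.
Hence L(P) ∩ L(Q) ≠ ∅.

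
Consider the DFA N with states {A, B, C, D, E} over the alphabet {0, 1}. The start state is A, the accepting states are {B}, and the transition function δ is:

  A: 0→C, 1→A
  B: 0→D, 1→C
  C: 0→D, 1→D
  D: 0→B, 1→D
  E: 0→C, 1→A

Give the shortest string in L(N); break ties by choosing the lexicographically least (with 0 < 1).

000

A breadth-first search from A reaches an accepting state first via the path A → C → D → B on input 000.
No string of length < 3 is accepted (BFS exhausts all shorter strings without reaching an accepting state), and 000 is the lexicographically least accepting string of length 3.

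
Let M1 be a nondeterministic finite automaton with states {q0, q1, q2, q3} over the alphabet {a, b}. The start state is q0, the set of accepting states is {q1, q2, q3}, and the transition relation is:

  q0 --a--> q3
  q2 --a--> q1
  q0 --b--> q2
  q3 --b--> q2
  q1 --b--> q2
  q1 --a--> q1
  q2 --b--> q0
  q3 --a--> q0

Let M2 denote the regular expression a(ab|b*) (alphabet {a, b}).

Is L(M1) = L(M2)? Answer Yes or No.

No

The string b is accepted by M1 but rejected by M2.
So L(M1) ≠ L(M2).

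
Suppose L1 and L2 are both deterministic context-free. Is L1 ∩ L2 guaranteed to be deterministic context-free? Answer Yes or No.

DCFLs are closed under complement (normalise the DPDA to read all of its input, then flip the verdict). If they were also closed under intersection, De Morgan would make them closed under union; but {aⁿbⁿ : n≥0} and {aⁿb²ⁿ : n≥0} are DCFLs (push the a's; pop one per b, respectively one per two b's) whose union no deterministic PDA accepts: a DPDA for it would have a single run on aⁿb²ⁿ, accepting after the prefix aⁿbⁿ and accepting again after n more b's; an ordinary PDA that simulates it on a's and b's and, at any moment when it is accepting, may switch to reading only a fresh letter c while feeding each c to the simulation as a b, would accept aⁱbʲcᵏ (k≥1) exactly when both aⁱbʲ and aⁱbʲ⁺ᵏ are in the language, i.e. its language intersected with the regular set a*b*c⁺ would be exactly {aⁿbⁿcⁿ : n≥1} — impossible, since context-free languages are closed under intersection with regular sets and {aⁿbⁿcⁿ} is not context-free.

No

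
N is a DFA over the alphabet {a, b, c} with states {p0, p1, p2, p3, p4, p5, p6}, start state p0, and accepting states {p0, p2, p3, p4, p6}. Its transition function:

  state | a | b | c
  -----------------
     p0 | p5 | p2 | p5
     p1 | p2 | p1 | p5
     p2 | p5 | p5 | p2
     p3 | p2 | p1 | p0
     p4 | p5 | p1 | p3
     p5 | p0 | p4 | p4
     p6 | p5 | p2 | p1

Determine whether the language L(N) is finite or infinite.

State p2 is reachable from the start and can reach an accepting state, and it lies on the cycle p2 → p2.
Traversing that cycle any number of times yields accepted strings of unbounded length, so the language is infinite.

infinite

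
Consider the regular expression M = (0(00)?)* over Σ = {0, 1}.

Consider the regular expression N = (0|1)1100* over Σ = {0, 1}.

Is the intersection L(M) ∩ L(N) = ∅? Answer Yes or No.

Yes

Converting the expression M to a DFA (subset construction, then merging equivalent states) gives the minimal DFA with states {m0, m1}, start state m0, accepting states {m0} and transitions m0: 0→m0, 1→m1; m1: 0→m1, 1→m1.
Converting the expression N to a DFA (subset construction, then merging equivalent states) gives the minimal DFA with states {n0, n1, n2, n3, n4, n5}, start state n0, accepting states {n5} and transitions n0: 0→n1, 1→n1; n1: 0→n2, 1→n3; n2: 0→n2, 1→n2; n3: 0→n2, 1→n4; n4: 0→n5, 1→n2; n5: 0→n5, 1→n2.
Exploring the product automaton M × N from the start pair (m0, n0), following both machines on each input symbol, reaches 8 state pairs: (m0, n0), (m0, n1), (m1, n1), (m0, n2), (m1, n3), (m1, n2), (m1, n4), (m1, n5).
M accepts in {m0} and N accepts in {n5}; no reachable pair has both components accepting, so no string drives both machines to acceptance simultaneously and L(M) ∩ L(N) = ∅.
So no string is accepted by both, and the intersection is empty.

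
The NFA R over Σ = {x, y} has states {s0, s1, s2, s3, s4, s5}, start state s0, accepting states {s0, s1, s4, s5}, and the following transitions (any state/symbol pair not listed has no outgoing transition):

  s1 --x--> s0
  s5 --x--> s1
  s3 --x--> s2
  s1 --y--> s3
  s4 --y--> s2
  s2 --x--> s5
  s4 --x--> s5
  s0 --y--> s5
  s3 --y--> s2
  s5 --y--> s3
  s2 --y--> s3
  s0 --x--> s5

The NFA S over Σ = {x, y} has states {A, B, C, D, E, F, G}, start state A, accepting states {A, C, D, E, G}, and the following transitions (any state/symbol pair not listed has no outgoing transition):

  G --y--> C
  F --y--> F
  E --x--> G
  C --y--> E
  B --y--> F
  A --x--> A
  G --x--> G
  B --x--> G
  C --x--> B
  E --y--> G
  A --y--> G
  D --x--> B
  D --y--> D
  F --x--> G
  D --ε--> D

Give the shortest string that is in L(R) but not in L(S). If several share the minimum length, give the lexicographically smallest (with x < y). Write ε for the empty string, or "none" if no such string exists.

The string xyyx is accepted by R but not by S.
No shorter string lies in the difference, and xyyx is the lexicographically first length-4 string in L(R) \ L(S).

xyyx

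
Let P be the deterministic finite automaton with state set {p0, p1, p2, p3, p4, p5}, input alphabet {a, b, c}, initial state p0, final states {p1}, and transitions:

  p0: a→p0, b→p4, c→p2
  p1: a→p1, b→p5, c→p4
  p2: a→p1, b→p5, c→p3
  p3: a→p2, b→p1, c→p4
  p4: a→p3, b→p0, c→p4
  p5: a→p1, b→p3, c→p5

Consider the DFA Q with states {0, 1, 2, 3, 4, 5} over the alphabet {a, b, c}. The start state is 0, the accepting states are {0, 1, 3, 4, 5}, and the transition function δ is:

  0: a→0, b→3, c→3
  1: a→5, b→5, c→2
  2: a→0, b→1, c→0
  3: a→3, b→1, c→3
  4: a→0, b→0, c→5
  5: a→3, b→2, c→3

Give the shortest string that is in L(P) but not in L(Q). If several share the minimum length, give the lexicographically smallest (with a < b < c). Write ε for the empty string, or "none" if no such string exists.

The string cbbb is accepted by P but not by Q.
No shorter string lies in the difference, and cbbb is the lexicographically first length-4 string in L(P) \ L(Q).

cbbb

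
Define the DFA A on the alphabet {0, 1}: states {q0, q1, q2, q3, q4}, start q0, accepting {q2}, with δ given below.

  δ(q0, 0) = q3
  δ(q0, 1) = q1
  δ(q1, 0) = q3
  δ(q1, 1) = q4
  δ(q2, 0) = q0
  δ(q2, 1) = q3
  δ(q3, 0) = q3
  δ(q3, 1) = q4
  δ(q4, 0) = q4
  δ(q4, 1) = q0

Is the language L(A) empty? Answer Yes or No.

Yes

The states reachable from the start state are {q0, q1, q3, q4}.
None of the accepting states {q2} is reachable, so no string is accepted and L(A) = ∅.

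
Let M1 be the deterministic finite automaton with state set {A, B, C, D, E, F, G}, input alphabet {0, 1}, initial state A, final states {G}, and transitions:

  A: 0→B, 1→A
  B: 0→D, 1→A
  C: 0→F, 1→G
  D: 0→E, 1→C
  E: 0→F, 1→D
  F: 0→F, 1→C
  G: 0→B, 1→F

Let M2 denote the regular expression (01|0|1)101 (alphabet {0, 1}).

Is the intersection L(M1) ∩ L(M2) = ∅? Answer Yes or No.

Yes

Converting the expression M2 to a DFA (subset construction, then merging equivalent states) gives the minimal DFA with states {r0, r1, r2, r3, r4, r5, r6, r7}, start state r0, accepting states {r7} and transitions r0: 0→r1, 1→r2; r1: 0→r3, 1→r4; r2: 0→r3, 1→r5; r3: 0→r3, 1→r3; r4: 0→r6, 1→r5; r5: 0→r6, 1→r3; r6: 0→r3, 1→r7; r7: 0→r3, 1→r3.
Exploring the product automaton M1 × M2 from the start pair (A, r0), following both machines on each input symbol, reaches 14 state pairs: (A, r0), (B, r1), (A, r2), (D, r3), (A, r4), (B, r3), (A, r5), (E, r3), (C, r3), (B, r6), (A, r3), (F, r3), (G, r3), (A, r7).
M1 accepts in {G} and M2 accepts in {r7}; no reachable pair has both components accepting, so no string drives both machines to acceptance simultaneously and L(M1) ∩ L(M2) = ∅.
So no string is accepted by both, and the intersection is empty.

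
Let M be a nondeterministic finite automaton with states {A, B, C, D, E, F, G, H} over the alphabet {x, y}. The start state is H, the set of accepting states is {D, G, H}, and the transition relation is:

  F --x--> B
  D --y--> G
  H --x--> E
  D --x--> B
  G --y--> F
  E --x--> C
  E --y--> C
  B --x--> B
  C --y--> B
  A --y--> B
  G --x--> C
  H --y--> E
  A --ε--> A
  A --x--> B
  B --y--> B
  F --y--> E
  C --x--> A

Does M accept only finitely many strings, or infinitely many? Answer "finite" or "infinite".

The useful states (reachable from H and able to reach an accepting state) are {H}.
Restricted to these states the transition graph has no cycle, so every accepting path has bounded length and L is finite.

finite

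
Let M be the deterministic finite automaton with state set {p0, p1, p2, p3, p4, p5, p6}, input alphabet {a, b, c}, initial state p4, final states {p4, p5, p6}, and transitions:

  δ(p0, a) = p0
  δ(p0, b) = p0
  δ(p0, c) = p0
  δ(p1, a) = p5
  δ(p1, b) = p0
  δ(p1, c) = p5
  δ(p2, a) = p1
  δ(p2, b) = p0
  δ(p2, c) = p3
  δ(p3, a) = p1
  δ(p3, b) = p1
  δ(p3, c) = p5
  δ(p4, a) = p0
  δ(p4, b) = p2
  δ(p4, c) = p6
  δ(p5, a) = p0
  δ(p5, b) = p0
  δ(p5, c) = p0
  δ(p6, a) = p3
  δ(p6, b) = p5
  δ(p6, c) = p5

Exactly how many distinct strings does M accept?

16

The useful subgraph on states {p1, p2, p3, p4, p5, p6} is acyclic, so L(M) is finite; the longest accepting path visits 5 useful states, giving maximum string length 4.
Counting accepting paths from p4 by length: 1 of length 0, 1 of length 1, 2 of length 2, 4 of length 3, 8 of length 4. Total 16.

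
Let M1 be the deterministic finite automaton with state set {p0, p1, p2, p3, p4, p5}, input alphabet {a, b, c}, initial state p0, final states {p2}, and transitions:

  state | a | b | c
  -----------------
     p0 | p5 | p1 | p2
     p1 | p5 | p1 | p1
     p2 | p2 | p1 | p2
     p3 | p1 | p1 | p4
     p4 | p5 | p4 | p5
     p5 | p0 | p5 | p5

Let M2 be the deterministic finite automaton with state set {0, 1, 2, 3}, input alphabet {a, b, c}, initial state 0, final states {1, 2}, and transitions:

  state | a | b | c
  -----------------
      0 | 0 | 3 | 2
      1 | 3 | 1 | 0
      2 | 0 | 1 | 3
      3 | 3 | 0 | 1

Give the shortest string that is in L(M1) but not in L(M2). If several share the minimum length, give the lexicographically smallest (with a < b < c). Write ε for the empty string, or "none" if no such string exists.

The string ca is accepted by M1 but not by M2.
No shorter string lies in the difference, and ca is the lexicographically first length-2 string in L(M1) \ L(M2).

ca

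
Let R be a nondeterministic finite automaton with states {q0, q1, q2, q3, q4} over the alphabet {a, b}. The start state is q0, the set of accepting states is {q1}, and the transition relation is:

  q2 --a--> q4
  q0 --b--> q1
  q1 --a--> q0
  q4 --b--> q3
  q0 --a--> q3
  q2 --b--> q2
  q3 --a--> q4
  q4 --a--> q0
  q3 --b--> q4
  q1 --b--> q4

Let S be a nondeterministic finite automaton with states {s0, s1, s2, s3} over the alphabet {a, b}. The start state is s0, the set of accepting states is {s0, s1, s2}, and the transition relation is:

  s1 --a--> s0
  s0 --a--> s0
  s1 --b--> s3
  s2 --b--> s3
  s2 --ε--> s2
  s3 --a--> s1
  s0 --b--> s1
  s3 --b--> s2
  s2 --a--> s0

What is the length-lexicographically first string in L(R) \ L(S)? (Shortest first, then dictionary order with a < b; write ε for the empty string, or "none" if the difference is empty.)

The string bbab is accepted by R but not by S.
No shorter string lies in the difference, and bbab is the lexicographically first length-4 string in L(R) \ L(S).

bbab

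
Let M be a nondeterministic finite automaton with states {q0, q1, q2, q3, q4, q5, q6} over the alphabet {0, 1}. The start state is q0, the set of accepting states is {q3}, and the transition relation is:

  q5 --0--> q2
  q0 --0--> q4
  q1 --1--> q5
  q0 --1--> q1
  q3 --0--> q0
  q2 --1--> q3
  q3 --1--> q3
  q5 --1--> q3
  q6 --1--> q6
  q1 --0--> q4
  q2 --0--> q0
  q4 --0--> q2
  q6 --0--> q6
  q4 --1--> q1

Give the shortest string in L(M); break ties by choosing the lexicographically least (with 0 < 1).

001

A breadth-first search from q0 reaches an accepting state first via the path q0 → q4 → q2 → q3 on input 001.
No string of length < 3 is accepted (BFS exhausts all shorter strings without reaching an accepting state), and 001 is the lexicographically least accepting string of length 3.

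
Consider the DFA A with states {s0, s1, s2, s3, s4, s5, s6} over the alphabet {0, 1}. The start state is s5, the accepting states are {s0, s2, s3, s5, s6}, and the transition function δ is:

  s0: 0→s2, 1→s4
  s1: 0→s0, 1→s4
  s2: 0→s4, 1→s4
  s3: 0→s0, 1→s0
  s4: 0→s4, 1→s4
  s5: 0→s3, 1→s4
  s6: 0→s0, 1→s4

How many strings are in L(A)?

6

The useful subgraph on states {s0, s2, s3, s5} is acyclic, so L(A) is finite; the longest accepting path visits 4 useful states, giving maximum string length 3.
Counting accepting paths from s5 by length: 1 of length 0, 1 of length 1, 2 of length 2, 2 of length 3. Total 6.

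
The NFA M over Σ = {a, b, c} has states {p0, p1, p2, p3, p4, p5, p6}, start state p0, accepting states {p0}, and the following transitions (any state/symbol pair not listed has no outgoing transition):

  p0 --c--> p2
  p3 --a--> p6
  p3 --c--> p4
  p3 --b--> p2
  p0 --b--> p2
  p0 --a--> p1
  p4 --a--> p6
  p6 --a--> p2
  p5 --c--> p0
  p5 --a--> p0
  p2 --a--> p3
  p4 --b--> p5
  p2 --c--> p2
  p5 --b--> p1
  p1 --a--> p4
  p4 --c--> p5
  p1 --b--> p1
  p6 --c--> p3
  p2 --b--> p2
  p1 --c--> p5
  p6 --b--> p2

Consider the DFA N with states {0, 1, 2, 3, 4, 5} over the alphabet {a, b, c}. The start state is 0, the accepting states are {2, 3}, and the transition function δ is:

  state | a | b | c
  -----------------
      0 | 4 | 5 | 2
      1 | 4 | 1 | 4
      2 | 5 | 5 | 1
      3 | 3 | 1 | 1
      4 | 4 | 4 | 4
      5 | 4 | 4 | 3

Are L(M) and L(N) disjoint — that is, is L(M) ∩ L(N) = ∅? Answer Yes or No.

Exploring the product automaton M × N from the start pair (p0, 0), following both machines on each input symbol, reaches 20 state pairs: (p0, 0), (p1, 4), (p2, 5), (p2, 2), (p4, 4), (p5, 4), (p3, 4), (p2, 4), (p2, 3), (p3, 5), (p2, 1), (p6, 4), (p0, 4), (p3, 3), (p4, 3), (p6, 3), (p4, 1), (p5, 1), (p3, 1), (p1, 1).
M accepts in {p0} and N accepts in {2, 3}; no reachable pair has both components accepting, so no string drives both machines to acceptance simultaneously and L(M) ∩ L(N) = ∅.
So no string is accepted by both, and the intersection is empty.

Yes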